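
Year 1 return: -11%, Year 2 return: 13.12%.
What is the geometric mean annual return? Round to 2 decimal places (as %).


Formula: Geometric mean = ((1+r1)*(1+r2))^(1/2) - 1
Product: (1 + -0.11) * (1 + 0.1312) = 0.89 * 1.1312 = 1.006768
Square root: 1.006768^0.5 = 1.003378
Geometric mean = 1.003378 - 1 = 0.003378
As percentage: 0.34%

0.34%


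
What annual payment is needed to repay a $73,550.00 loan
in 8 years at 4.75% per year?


Formula: PMT = PV * r / (1 - (1+r)^(-n))
Denominator: 1 - (1 + 0.0475)^(-8) = 0.310129
Numerator: $73,550.00 * 0.0475 = 3493.625
PMT = 3493.625 / 0.310129 = $11,265.06

$11,265.06


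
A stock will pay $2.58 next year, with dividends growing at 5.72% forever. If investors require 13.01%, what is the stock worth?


Formula: P = D1 / (r - g)
Spread: r - g = 0.1301 - 0.0572 = 0.0729
Substituting: P = $2.58 / 0.0729
P = $35.39

$35.39


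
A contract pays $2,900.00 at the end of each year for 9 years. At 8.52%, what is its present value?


Formula: PV = PMT * (1 - (1+r)^(-n)) / r
Discount factor: (1 + 0.0852)^(-9) = 0.479084
Bracket: 1 - 0.479084 = 0.520916
PV = $2,900.00 * 0.520916 / 0.0852 = $17,730.70

$17,730.70


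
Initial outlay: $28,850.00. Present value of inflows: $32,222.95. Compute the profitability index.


Formula: PI = PV(cash flows) / initial investment
Substituting: PI = $32,222.95 / $28,850.00
PI = 1.1169

1.1169


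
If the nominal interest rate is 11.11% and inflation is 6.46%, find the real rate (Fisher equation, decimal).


Formula: (1 + r_real) = (1 + r_nom) / (1 + inflation)
Substituting: (1 + r_real) = 1.1111 / 1.0646
(1 + r_real) = 1.043678
r_real = 1.043678 - 1 = 0.043678

0.043678


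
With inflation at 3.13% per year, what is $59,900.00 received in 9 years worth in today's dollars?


Formula: Real value = nominal / (1 + inflation)^years
Price level: (1 + 0.0313)^9 = 1.319669
Real value = $59,900.00 / 1.319669 = $45,390.15

$45,390.15


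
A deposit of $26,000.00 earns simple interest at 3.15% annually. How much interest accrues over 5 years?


Formula: I = P * r * t
Substituting: I = $26,000.00 * 0.0315 * 5
Step: I = $26,000.00 * 0.1575
I = $4,095.00

$4,095.00


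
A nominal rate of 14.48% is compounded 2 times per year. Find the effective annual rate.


Formula: EAR = (1 + r/m)^m - 1
Period rate: r/m = 0.1448 / 2 = 0.0724
Compounding: (1 + 0.0724)^2 = 1.150042
EAR = 1.150042 - 1 = 0.150042

0.150042


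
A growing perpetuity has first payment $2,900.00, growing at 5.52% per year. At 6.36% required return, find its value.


Formula: PV = C / (r - g)
Spread: r - g = 0.0636 - 0.0552 = 0.0084
Substituting: PV = $2,900.00 / 0.0084
PV = $345,238.10

$345,238.10


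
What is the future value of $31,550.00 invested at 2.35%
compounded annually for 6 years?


Formula: FV = P * (1 + r)^n
Substituting: FV = $31,550.00 * (1 + 0.0235)^6
Growth factor: (1.0235)^6 = 1.149548
FV = $31,550.00 * 1.149548 = $36,268.24

$36,268.24


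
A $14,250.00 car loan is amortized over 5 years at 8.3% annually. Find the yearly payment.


Formula: PMT = PV * r / (1 - (1+r)^(-n))
Denominator: 1 - (1 + 0.083)^(-5) = 0.328791
Numerator: $14,250.00 * 0.083 = 1182.75
PMT = 1182.75 / 0.328791 = $3,597.27

$3,597.27


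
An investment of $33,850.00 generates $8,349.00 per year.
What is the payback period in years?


Formula: Payback = investment / annual cash flow
Substituting: Payback = $33,850.00 / $8,349.00
Payback = 4.0544 years

4.0544 years


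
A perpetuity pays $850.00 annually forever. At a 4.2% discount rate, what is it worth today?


Formula: PV = C / r
Substituting: PV = $850.00 / 0.042
PV = $20,238.10

$20,238.10


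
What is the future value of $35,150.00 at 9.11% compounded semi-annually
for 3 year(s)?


Formula: FV = P * (1 + r/m)^(m*t)
Period rate: r/m = 0.0911 / 2 = 0.04555
Total periods: m*t = 2 * 3 = 6
Growth factor: (1 + 0.04555)^6 = 1.306378
FV = $35,150.00 * 1.306378 = $45,919.18

$45,919.18


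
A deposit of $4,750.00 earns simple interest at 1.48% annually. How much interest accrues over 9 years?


Formula: I = P * r * t
Substituting: I = $4,750.00 * 0.0148 * 9
Step: I = $4,750.00 * 0.1332
I = $632.70

$632.70


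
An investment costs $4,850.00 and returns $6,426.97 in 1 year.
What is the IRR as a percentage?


Formula: IRR = C1/C0 - 1
Substituting: IRR = $6,426.97 / $4,850.00 - 1
Ratio: 1.325148 - 1 = 0.325148
IRR = 32.5148%

32.5148%


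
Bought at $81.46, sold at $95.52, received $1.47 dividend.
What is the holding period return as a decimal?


Formula: HPR = (P1 - P0 + D) / P0
Gain: $95.52 - $81.46 + $1.47 = $15.53
HPR = $15.53 / $81.46 = 0.1906

0.1906


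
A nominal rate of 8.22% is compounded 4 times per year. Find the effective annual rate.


Formula: EAR = (1 + r/m)^m - 1
Period rate: r/m = 0.0822 / 4 = 0.02055
Compounding: (1 + 0.02055)^4 = 1.084769
EAR = 1.084769 - 1 = 0.084769

0.084769


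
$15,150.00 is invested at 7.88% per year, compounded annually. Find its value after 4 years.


Formula: FV = P * (1 + r)^n
Substituting: FV = $15,150.00 * (1 + 0.0788)^4
Growth factor: (1.0788)^4 = 1.354452
FV = $15,150.00 * 1.354452 = $20,519.95

$20,519.95


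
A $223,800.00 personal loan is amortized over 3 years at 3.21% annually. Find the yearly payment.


Formula: PMT = PV * r / (1 - (1+r)^(-n))
Denominator: 1 - (1 + 0.0321)^(-3) = 0.090433
Numerator: $223,800.00 * 0.0321 = 7183.98
PMT = 7183.98 / 0.090433 = $79,439.75

$79,439.75


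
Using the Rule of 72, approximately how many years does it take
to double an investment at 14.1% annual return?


Formula: Years ≈ 72 / r
Substituting: Years ≈ 72 / 14.1
Years ≈ 5.1

5.1 years


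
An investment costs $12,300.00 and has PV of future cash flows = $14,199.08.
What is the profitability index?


Formula: PI = PV(cash flows) / initial investment
Substituting: PI = $14,199.08 / $12,300.00
PI = 1.1544

1.1544


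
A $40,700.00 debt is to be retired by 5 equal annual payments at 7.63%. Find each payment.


Formula: PMT = PV * r / (1 - (1+r)^(-n))
Denominator: 1 - (1 + 0.0763)^(-5) = 0.307638
Numerator: $40,700.00 * 0.0763 = 3105.41
PMT = 3105.41 / 0.307638 = $10,094.37

$10,094.37


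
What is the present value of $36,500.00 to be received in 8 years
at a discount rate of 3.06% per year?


Formula: PV = FV / (1 + r)^n
Substituting: PV = $36,500.00 / (1 + 0.0306)^8
Discount factor: (1.0306)^8 = 1.272686
PV = $36,500.00 / 1.272686 = $28,679.51

$28,679.51


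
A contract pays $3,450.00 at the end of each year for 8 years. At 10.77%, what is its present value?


Formula: PV = PMT * (1 - (1+r)^(-n)) / r
Discount factor: (1 + 0.1077)^(-8) = 0.441187
Bracket: 1 - 0.441187 = 0.558813
PV = $3,450.00 * 0.558813 / 0.1077 = $17,900.69

$17,900.69


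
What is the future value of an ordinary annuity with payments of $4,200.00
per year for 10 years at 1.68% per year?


Formula: FV = PMT * ((1+r)^n - 1) / r
Growth factor: (1 + 0.0168)^10 = 1.181287
Numerator: 1.181287 - 1 = 0.181287
FV = $4,200.00 * 0.181287 / 0.0168 = $45,321.72

$45,321.72


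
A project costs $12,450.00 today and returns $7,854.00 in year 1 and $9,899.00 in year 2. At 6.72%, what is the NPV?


Formula: NPV = C0 + C1/(1+r) + C2/(1+r)^2
Discount C1: $7,854.00 / (1 + 0.0672) = $7,359.45
Discount C2: $9,899.00 / (1 + 0.0672)^2 = $8,691.60
NPV = -$12,450.00 + $7,359.45 + $8,691.60 = $3,601.04

$3,601.04


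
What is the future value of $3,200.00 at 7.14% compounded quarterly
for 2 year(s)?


Formula: FV = P * (1 + r/m)^(m*t)
Period rate: r/m = 0.0714 / 4 = 0.01785
Total periods: m*t = 4 * 2 = 8
Growth factor: (1 + 0.01785)^8 = 1.152047
FV = $3,200.00 * 1.152047 = $3,686.55

$3,686.55


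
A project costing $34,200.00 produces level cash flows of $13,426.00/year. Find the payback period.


Formula: Payback = investment / annual cash flow
Substituting: Payback = $34,200.00 / $13,426.00
Payback = 2.5473 years

2.5473 years


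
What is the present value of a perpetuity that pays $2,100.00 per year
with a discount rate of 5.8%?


Formula: PV = C / r
Substituting: PV = $2,100.00 / 0.058
PV = $36,206.90

$36,206.90


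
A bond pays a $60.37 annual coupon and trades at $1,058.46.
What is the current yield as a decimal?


Formula: Current yield = annual coupon / price
Substituting: CY = $60.37 / $1,058.46
CY = 0.057036

0.057036


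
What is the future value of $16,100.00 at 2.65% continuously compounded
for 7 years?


Formula: FV = P * e^(r*t)
Exponent: r*t = 0.0265 * 7 = 0.1855
e^(0.1855) = 1.20382
FV = $16,100.00 * 1.20382 = $19,381.51

$19,381.51


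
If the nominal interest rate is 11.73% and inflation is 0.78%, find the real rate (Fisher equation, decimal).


Formula: (1 + r_real) = (1 + r_nom) / (1 + inflation)
Substituting: (1 + r_real) = 1.1173 / 1.0078
(1 + r_real) = 1.108653
r_real = 1.108653 - 1 = 0.108653

0.108653


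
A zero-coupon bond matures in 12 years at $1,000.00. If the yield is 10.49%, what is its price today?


Formula: Price = FV / (1 + r)^n
Substituting: Price = $1,000.00 / (1 + 0.1049)^12
Discount factor: (1.1049)^12 = 3.310363
Price = $1,000.00 / 3.310363 = $302.08

$302.08


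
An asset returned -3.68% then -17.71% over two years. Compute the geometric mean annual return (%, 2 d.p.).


Formula: Geometric mean = ((1+r1)*(1+r2))^(1/2) - 1
Product: (1 + -0.0368) * (1 + -0.1771) = 0.9632 * 0.8229 = 0.792617
Square root: 0.792617^0.5 = 0.890291
Geometric mean = 0.890291 - 1 = -0.109709
As percentage: -10.97%

-10.97%


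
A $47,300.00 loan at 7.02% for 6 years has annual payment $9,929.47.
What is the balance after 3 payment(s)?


Formula: Balance = PV*(1+r)^k - PMT*((1+r)^k - 1)/r
Growth: (1 + 0.0702)^3 = 1.22573
Accumulated factor: ((1+r)^k - 1)/r = 3.215528
Balance = $47,300.00 * 1.22573 - $9,929.47 * 3.215528
Balance = $26,048.54

$26,048.54


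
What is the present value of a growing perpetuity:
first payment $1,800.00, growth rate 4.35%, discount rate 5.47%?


Formula: PV = C / (r - g)
Spread: r - g = 0.0547 - 0.0435 = 0.0112
Substituting: PV = $1,800.00 / 0.0112
PV = $160,714.29

$160,714.29


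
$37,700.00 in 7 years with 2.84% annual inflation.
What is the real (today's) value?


Formula: Real value = nominal / (1 + inflation)^years
Price level: (1 + 0.0284)^7 = 1.216563
Real value = $37,700.00 / 1.216563 = $30,988.95

$30,988.95


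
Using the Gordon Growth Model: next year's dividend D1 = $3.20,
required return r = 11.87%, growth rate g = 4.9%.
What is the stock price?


Formula: P = D1 / (r - g)
Spread: r - g = 0.1187 - 0.049 = 0.0697
Substituting: P = $3.20 / 0.0697
P = $45.91

$45.91


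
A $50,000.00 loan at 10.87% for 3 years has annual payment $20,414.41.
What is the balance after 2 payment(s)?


Formula: Balance = PV*(1+r)^k - PMT*((1+r)^k - 1)/r
Growth: (1 + 0.1087)^2 = 1.229216
Accumulated factor: ((1+r)^k - 1)/r = 2.1087
Balance = $50,000.00 * 1.229216 - $20,414.41 * 2.1087
Balance = $18,412.92

$18,412.92


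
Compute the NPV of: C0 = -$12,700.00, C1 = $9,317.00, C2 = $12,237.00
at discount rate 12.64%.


Formula: NPV = C0 + C1/(1+r) + C2/(1+r)^2
Discount C1: $9,317.00 / (1 + 0.1264) = $8,271.48
Discount C2: $12,237.00 / (1 + 0.1264)^2 = $9,644.72
NPV = -$12,700.00 + $8,271.48 + $9,644.72 = $5,216.21

$5,216.21


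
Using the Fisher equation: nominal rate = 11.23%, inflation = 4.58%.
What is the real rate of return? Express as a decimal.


Formula: (1 + r_real) = (1 + r_nom) / (1 + inflation)
Substituting: (1 + r_real) = 1.1123 / 1.0458
(1 + r_real) = 1.063588
r_real = 1.063588 - 1 = 0.063588

0.063588


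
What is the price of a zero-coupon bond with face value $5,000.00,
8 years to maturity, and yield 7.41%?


Formula: Price = FV / (1 + r)^n
Substituting: Price = $5,000.00 / (1 + 0.0741)^8
Discount factor: (1.0741)^8 = 1.771568
Price = $5,000.00 / 1.771568 = $2,822.36

$2,822.36


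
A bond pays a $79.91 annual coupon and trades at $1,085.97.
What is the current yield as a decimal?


Formula: Current yield = annual coupon / price
Substituting: CY = $79.91 / $1,085.97
CY = 0.073584

0.073584


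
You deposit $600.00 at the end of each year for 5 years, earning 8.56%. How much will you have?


Formula: FV = PMT * ((1+r)^n - 1) / r
Growth factor: (1 + 0.0856)^5 = 1.507819
Numerator: 1.507819 - 1 = 0.507819
FV = $600.00 * 0.507819 / 0.0856 = $3,559.48

$3,559.48


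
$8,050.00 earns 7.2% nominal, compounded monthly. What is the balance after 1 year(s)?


Formula: FV = P * (1 + r/m)^(m*t)
Period rate: r/m = 0.072 / 12 = 0.006
Total periods: m*t = 12 * 1 = 12
Growth factor: (1 + 0.006)^12 = 1.074424
FV = $8,050.00 * 1.074424 = $8,649.11

$8,649.11


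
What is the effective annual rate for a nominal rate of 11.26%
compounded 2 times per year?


Formula: EAR = (1 + r/m)^m - 1
Period rate: r/m = 0.1126 / 2 = 0.0563
Compounding: (1 + 0.0563)^2 = 1.11577
EAR = 1.11577 - 1 = 0.11577

0.11577


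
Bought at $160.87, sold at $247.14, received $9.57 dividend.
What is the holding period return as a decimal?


Formula: HPR = (P1 - P0 + D) / P0
Gain: $247.14 - $160.87 + $9.57 = $95.84
HPR = $95.84 / $160.87 = 0.5958

0.5958


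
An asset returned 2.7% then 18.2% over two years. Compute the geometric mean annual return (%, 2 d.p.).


Formula: Geometric mean = ((1+r1)*(1+r2))^(1/2) - 1
Product: (1 + 0.027) * (1 + 0.182) = 1.027 * 1.182 = 1.213914
Square root: 1.213914^0.5 = 1.101778
Geometric mean = 1.101778 - 1 = 0.101778
As percentage: 10.18%

10.18%


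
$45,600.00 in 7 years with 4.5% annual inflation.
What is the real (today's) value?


Formula: Real value = nominal / (1 + inflation)^years
Price level: (1 + 0.045)^7 = 1.360862
Real value = $45,600.00 / 1.360862 = $33,508.18

$33,508.18


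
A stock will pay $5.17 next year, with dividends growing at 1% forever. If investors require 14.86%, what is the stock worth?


Formula: P = D1 / (r - g)
Spread: r - g = 0.1486 - 0.01 = 0.1386
Substituting: P = $5.17 / 0.1386
P = $37.30

$37.30


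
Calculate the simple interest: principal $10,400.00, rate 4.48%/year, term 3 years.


Formula: I = P * r * t
Substituting: I = $10,400.00 * 0.0448 * 3
Step: I = $10,400.00 * 0.1344
I = $1,397.76

$1,397.76


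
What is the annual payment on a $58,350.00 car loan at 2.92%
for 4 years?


Formula: PMT = PV * r / (1 - (1+r)^(-n))
Denominator: 1 - (1 + 0.0292)^(-4) = 0.108747
Numerator: $58,350.00 * 0.0292 = 1703.82
PMT = 1703.82 / 0.108747 = $15,667.71

$15,667.71


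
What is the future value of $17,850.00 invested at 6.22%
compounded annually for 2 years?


Formula: FV = P * (1 + r)^n
Substituting: FV = $17,850.00 * (1 + 0.0622)^2
Growth factor: (1.0622)^2 = 1.128269
FV = $17,850.00 * 1.128269 = $20,139.60

$20,139.60


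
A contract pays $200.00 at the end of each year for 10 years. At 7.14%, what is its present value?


Formula: PV = PMT * (1 - (1+r)^(-n)) / r
Discount factor: (1 + 0.0714)^(-10) = 0.501746
Bracket: 1 - 0.501746 = 0.498254
PV = $200.00 * 0.498254 / 0.0714 = $1,395.67

$1,395.67


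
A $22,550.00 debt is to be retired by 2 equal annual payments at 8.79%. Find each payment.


Formula: PMT = PV * r / (1 - (1+r)^(-n))
Denominator: 1 - (1 + 0.0879)^(-2) = 0.155067
Numerator: $22,550.00 * 0.0879 = 1982.145
PMT = 1982.145 / 0.155067 = $12,782.47

$12,782.47


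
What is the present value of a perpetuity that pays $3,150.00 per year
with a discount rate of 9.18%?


Formula: PV = C / r
Substituting: PV = $3,150.00 / 0.0918
PV = $34,313.73

$34,313.73


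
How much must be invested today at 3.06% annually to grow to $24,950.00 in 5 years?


Formula: PV = FV / (1 + r)^n
Substituting: PV = $24,950.00 / (1 + 0.0306)^5
Discount factor: (1.0306)^5 = 1.162655
PV = $24,950.00 / 1.162655 = $21,459.51

$21,459.51


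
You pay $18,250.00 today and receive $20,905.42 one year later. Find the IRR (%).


Formula: IRR = C1/C0 - 1
Substituting: IRR = $20,905.42 / $18,250.00 - 1
Ratio: 1.145502 - 1 = 0.145502
IRR = 14.5502%

14.5502%


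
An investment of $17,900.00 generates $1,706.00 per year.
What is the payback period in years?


Formula: Payback = investment / annual cash flow
Substituting: Payback = $17,900.00 / $1,706.00
Payback = 10.4924 years

10.4924 years


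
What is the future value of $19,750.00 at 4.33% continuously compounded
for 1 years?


Formula: FV = P * e^(r*t)
Exponent: r*t = 0.0433 * 1 = 0.0433
e^(0.0433) = 1.044251
FV = $19,750.00 * 1.044251 = $20,623.96

$20,623.96


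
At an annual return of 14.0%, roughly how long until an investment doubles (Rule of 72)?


Formula: Years ≈ 72 / r
Substituting: Years ≈ 72 / 14.0
Years ≈ 5.1

5.1 years


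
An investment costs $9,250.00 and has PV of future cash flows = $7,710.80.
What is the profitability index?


Formula: PI = PV(cash flows) / initial investment
Substituting: PI = $7,710.80 / $9,250.00
PI = 0.8336

0.8336


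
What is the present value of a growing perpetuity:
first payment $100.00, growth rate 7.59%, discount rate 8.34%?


Formula: PV = C / (r - g)
Spread: r - g = 0.0834 - 0.0759 = 0.0075
Substituting: PV = $100.00 / 0.0075
PV = $13,333.33

$13,333.33


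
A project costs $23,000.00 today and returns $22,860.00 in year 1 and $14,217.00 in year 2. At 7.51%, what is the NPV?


Formula: NPV = C0 + C1/(1+r) + C2/(1+r)^2
Discount C1: $22,860.00 / (1 + 0.0751) = $21,263.14
Discount C2: $14,217.00 / (1 + 0.0751)^2 = $12,300.15
NPV = -$23,000.00 + $21,263.14 + $12,300.15 = $10,563.28

$10,563.28


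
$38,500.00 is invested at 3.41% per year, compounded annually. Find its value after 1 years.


Formula: FV = P * (1 + r)^n
Substituting: FV = $38,500.00 * (1 + 0.0341)^1
Growth factor: (1.0341)^1 = 1.0341
FV = $38,500.00 * 1.0341 = $39,812.85

$39,812.85


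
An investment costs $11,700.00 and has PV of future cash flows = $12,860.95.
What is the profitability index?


Formula: PI = PV(cash flows) / initial investment
Substituting: PI = $12,860.95 / $11,700.00
PI = 1.0992

1.0992


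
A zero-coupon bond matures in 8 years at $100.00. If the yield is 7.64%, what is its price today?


Formula: Price = FV / (1 + r)^n
Substituting: Price = $100.00 / (1 + 0.0764)^8
Discount factor: (1.0764)^8 = 1.802144
Price = $100.00 / 1.802144 = $55.49

$55.49


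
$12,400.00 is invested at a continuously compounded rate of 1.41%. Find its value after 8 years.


Formula: FV = P * e^(r*t)
Exponent: r*t = 0.0141 * 8 = 0.1128
e^(0.1128) = 1.119408
FV = $12,400.00 * 1.119408 = $13,880.66

$13,880.66


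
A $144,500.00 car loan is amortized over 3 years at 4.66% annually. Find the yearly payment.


Formula: PMT = PV * r / (1 - (1+r)^(-n))
Denominator: 1 - (1 + 0.0466)^(-3) = 0.127716
Numerator: $144,500.00 * 0.0466 = 6733.7
PMT = 6733.7 / 0.127716 = $52,723.93

$52,723.93


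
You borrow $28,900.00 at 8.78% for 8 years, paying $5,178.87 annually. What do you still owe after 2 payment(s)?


Formula: Balance = PV*(1+r)^k - PMT*((1+r)^k - 1)/r
Growth: (1 + 0.0878)^2 = 1.183309
Accumulated factor: ((1+r)^k - 1)/r = 2.0878
Balance = $28,900.00 * 1.183309 - $5,178.87 * 2.0878
Balance = $23,385.18

$23,385.18


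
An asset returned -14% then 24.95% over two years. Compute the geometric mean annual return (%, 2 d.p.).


Formula: Geometric mean = ((1+r1)*(1+r2))^(1/2) - 1
Product: (1 + -0.14) * (1 + 0.2495) = 0.86 * 1.2495 = 1.07457
Square root: 1.07457^0.5 = 1.036615
Geometric mean = 1.036615 - 1 = 0.036615
As percentage: 3.66%

3.66%


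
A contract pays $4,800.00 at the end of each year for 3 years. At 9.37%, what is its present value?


Formula: PV = PMT * (1 - (1+r)^(-n)) / r
Discount factor: (1 + 0.0937)^(-3) = 0.764373
Bracket: 1 - 0.764373 = 0.235627
PV = $4,800.00 * 0.235627 / 0.0937 = $12,070.54

$12,070.54


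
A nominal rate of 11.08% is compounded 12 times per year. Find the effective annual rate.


Formula: EAR = (1 + r/m)^m - 1
Period rate: r/m = 0.1108 / 12 = 0.009233
Compounding: (1 + 0.009233)^12 = 1.116604
EAR = 1.116604 - 1 = 0.116604

0.116604


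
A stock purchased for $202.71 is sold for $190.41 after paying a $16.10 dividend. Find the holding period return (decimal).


Formula: HPR = (P1 - P0 + D) / P0
Gain: $190.41 - $202.71 + $16.10 = $3.80
HPR = $3.80 / $202.71 = 0.0187

0.0187


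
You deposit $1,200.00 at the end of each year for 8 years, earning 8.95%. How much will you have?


Formula: FV = PMT * ((1+r)^n - 1) / r
Growth factor: (1 + 0.0895)^8 = 1.985262
Numerator: 1.985262 - 1 = 0.985262
FV = $1,200.00 * 0.985262 / 0.0895 = $13,210.22

$13,210.22


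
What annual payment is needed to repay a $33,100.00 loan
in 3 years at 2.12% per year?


Formula: PMT = PV * r / (1 - (1+r)^(-n))
Denominator: 1 - (1 + 0.0212)^(-3) = 0.060996
Numerator: $33,100.00 * 0.0212 = 701.72
PMT = 701.72 / 0.060996 = $11,504.42

$11,504.42


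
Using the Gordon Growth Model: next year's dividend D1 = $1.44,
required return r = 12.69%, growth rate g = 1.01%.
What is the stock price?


Formula: P = D1 / (r - g)
Spread: r - g = 0.1269 - 0.0101 = 0.1168
Substituting: P = $1.44 / 0.1168
P = $12.33

$12.33


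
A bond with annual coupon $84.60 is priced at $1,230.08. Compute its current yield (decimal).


Formula: Current yield = annual coupon / price
Substituting: CY = $84.60 / $1,230.08
CY = 0.068776

0.068776


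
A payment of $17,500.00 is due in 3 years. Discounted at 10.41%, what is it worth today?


Formula: PV = FV / (1 + r)^n
Substituting: PV = $17,500.00 / (1 + 0.1041)^3
Discount factor: (1.1041)^3 = 1.345939
PV = $17,500.00 / 1.345939 = $13,002.08

$13,002.08


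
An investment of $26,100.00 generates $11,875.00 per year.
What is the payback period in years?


Formula: Payback = investment / annual cash flow
Substituting: Payback = $26,100.00 / $11,875.00
Payback = 2.1979 years

2.1979 years


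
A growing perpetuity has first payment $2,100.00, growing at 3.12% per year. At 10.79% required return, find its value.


Formula: PV = C / (r - g)
Spread: r - g = 0.1079 - 0.0312 = 0.0767
Substituting: PV = $2,100.00 / 0.0767
PV = $27,379.40

$27,379.40


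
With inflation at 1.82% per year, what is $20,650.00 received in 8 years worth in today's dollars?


Formula: Real value = nominal / (1 + inflation)^years
Price level: (1 + 0.0182)^8 = 1.15522
Real value = $20,650.00 / 1.15522 = $17,875.38

$17,875.38


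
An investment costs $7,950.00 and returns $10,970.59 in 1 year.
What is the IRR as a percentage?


Formula: IRR = C1/C0 - 1
Substituting: IRR = $10,970.59 / $7,950.00 - 1
Ratio: 1.379948 - 1 = 0.379948
IRR = 37.9948%

37.9948%


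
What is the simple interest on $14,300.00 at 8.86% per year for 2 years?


Formula: I = P * r * t
Substituting: I = $14,300.00 * 0.0886 * 2
Step: I = $14,300.00 * 0.1772
I = $2,533.96

$2,533.96


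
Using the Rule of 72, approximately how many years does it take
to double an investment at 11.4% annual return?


Formula: Years ≈ 72 / r
Substituting: Years ≈ 72 / 11.4
Years ≈ 6.3

6.3 years


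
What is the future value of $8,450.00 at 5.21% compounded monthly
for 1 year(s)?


Formula: FV = P * (1 + r/m)^(m*t)
Period rate: r/m = 0.0521 / 12 = 0.004342
Total periods: m*t = 12 * 1 = 12
Growth factor: (1 + 0.004342)^12 = 1.053362
FV = $8,450.00 * 1.053362 = $8,900.91

$8,900.91


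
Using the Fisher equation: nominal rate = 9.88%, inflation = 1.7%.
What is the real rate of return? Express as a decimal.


Formula: (1 + r_real) = (1 + r_nom) / (1 + inflation)
Substituting: (1 + r_real) = 1.0988 / 1.017
(1 + r_real) = 1.080433
r_real = 1.080433 - 1 = 0.080433

0.080433


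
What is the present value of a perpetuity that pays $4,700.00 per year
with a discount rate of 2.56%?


Formula: PV = C / r
Substituting: PV = $4,700.00 / 0.0256
PV = $183,593.75

$183,593.75


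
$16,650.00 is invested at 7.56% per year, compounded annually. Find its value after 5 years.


Formula: FV = P * (1 + r)^n
Substituting: FV = $16,650.00 * (1 + 0.0756)^5
Growth factor: (1.0756)^5 = 1.43964
FV = $16,650.00 * 1.43964 = $23,970.01

$23,970.01


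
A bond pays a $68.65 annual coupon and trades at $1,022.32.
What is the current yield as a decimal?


Formula: Current yield = annual coupon / price
Substituting: CY = $68.65 / $1,022.32
CY = 0.067151

0.067151


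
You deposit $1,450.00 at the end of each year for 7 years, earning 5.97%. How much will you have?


Formula: FV = PMT * ((1+r)^n - 1) / r
Growth factor: (1 + 0.0597)^7 = 1.500654
Numerator: 1.500654 - 1 = 0.500654
FV = $1,450.00 * 0.500654 / 0.0597 = $12,159.94

$12,159.94


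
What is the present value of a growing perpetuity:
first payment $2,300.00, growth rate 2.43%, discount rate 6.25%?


Formula: PV = C / (r - g)
Spread: r - g = 0.0625 - 0.0243 = 0.0382
Substituting: PV = $2,300.00 / 0.0382
PV = $60,209.42

$60,209.42


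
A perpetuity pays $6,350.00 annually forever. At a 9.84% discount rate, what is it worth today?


Formula: PV = C / r
Substituting: PV = $6,350.00 / 0.0984
PV = $64,532.52

$64,532.52


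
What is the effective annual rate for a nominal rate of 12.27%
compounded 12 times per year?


Formula: EAR = (1 + r/m)^m - 1
Period rate: r/m = 0.1227 / 12 = 0.010225
Compounding: (1 + 0.010225)^12 = 1.129841
EAR = 1.129841 - 1 = 0.129841

0.129841


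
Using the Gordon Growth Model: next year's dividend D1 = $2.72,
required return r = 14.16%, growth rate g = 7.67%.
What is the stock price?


Formula: P = D1 / (r - g)
Spread: r - g = 0.1416 - 0.0767 = 0.0649
Substituting: P = $2.72 / 0.0649
P = $41.91

$41.91


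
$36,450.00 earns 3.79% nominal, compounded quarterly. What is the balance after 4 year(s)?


Formula: FV = P * (1 + r/m)^(m*t)
Period rate: r/m = 0.0379 / 4 = 0.009475
Total periods: m*t = 4 * 4 = 16
Growth factor: (1 + 0.009475)^16 = 1.162864
FV = $36,450.00 * 1.162864 = $42,386.41

$42,386.41


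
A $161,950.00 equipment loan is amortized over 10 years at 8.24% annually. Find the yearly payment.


Formula: PMT = PV * r / (1 - (1+r)^(-n))
Denominator: 1 - (1 + 0.0824)^(-10) = 0.546975
Numerator: $161,950.00 * 0.0824 = 13344.68
PMT = 13344.68 / 0.546975 = $24,397.24

$24,397.24


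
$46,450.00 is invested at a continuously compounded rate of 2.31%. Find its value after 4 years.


Formula: FV = P * e^(r*t)
Exponent: r*t = 0.0231 * 4 = 0.0924
e^(0.0924) = 1.096803
FV = $46,450.00 * 1.096803 = $50,946.52

$50,946.52


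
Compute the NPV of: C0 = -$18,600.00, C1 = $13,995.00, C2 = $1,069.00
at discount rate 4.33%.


Formula: NPV = C0 + C1/(1+r) + C2/(1+r)^2
Discount C1: $13,995.00 / (1 + 0.0433) = $13,414.17
Discount C2: $1,069.00 / (1 + 0.0433)^2 = $982.11
NPV = -$18,600.00 + $13,414.17 + $982.11 = -$4,203.73

-$4,203.73


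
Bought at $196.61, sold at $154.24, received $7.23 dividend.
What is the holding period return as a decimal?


Formula: HPR = (P1 - P0 + D) / P0
Gain: $154.24 - $196.61 + $7.23 = -$35.14
HPR = -$35.14 / $196.61 = -0.1787

-0.1787


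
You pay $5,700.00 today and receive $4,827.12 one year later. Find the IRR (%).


Formula: IRR = C1/C0 - 1
Substituting: IRR = $4,827.12 / $5,700.00 - 1
Ratio: 0.846863 - 1 = -0.153137
IRR = -15.3137%

-15.3137%


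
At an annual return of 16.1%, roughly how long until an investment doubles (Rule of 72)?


Formula: Years ≈ 72 / r
Substituting: Years ≈ 72 / 16.1
Years ≈ 4.5

4.5 years


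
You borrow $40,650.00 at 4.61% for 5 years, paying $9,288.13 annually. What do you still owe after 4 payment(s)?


Formula: Balance = PV*(1+r)^k - PMT*((1+r)^k - 1)/r
Growth: (1 + 0.0461)^4 = 1.197548
Accumulated factor: ((1+r)^k - 1)/r = 4.285199
Balance = $40,650.00 * 1.197548 - $9,288.13 * 4.285199
Balance = $8,878.83

$8,878.83


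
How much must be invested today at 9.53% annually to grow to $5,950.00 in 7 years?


Formula: PV = FV / (1 + r)^n
Substituting: PV = $5,950.00 / (1 + 0.0953)^7
Discount factor: (1.0953)^7 = 1.891175
PV = $5,950.00 / 1.891175 = $3,146.19

$3,146.19


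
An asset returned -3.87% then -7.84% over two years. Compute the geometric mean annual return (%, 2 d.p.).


Formula: Geometric mean = ((1+r1)*(1+r2))^(1/2) - 1
Product: (1 + -0.0387) * (1 + -0.0784) = 0.9613 * 0.9216 = 0.885934
Square root: 0.885934^0.5 = 0.941241
Geometric mean = 0.941241 - 1 = -0.058759
As percentage: -5.88%

-5.88%


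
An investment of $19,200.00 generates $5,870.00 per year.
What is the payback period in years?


Formula: Payback = investment / annual cash flow
Substituting: Payback = $19,200.00 / $5,870.00
Payback = 3.2709 years

3.2709 years


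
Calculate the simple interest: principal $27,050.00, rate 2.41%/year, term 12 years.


Formula: I = P * r * t
Substituting: I = $27,050.00 * 0.0241 * 12
Step: I = $27,050.00 * 0.2892
I = $7,822.86

$7,822.86


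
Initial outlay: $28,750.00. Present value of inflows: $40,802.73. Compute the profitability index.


Formula: PI = PV(cash flows) / initial investment
Substituting: PI = $40,802.73 / $28,750.00
PI = 1.4192

1.4192


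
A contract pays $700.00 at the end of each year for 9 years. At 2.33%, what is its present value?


Formula: PV = PMT * (1 - (1+r)^(-n)) / r
Discount factor: (1 + 0.0233)^(-9) = 0.81278
Bracket: 1 - 0.81278 = 0.18722
PV = $700.00 * 0.18722 / 0.0233 = $5,624.62

$5,624.62


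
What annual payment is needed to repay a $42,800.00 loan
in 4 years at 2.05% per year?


Formula: PMT = PV * r / (1 - (1+r)^(-n))
Denominator: 1 - (1 + 0.0205)^(-4) = 0.077964
Numerator: $42,800.00 * 0.0205 = 877.4
PMT = 877.4 / 0.077964 = $11,253.94

$11,253.94


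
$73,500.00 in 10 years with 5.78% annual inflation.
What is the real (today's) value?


Formula: Real value = nominal / (1 + inflation)^years
Price level: (1 + 0.0578)^10 = 1.754024
Real value = $73,500.00 / 1.754024 = $41,903.64

$41,903.64


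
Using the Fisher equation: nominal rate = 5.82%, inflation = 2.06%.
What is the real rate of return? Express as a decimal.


Formula: (1 + r_real) = (1 + r_nom) / (1 + inflation)
Substituting: (1 + r_real) = 1.0582 / 1.0206
(1 + r_real) = 1.036841
r_real = 1.036841 - 1 = 0.036841

0.036841


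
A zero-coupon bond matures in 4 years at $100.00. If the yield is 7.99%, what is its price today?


Formula: Price = FV / (1 + r)^n
Substituting: Price = $100.00 / (1 + 0.0799)^4
Discount factor: (1.0799)^4 = 1.359985
Price = $100.00 / 1.359985 = $73.53

$73.53


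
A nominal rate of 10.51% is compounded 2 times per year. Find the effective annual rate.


Formula: EAR = (1 + r/m)^m - 1
Period rate: r/m = 0.1051 / 2 = 0.05255
Compounding: (1 + 0.05255)^2 = 1.107862
EAR = 1.107862 - 1 = 0.107862

0.107862


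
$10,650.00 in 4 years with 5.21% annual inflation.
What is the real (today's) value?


Formula: Real value = nominal / (1 + inflation)^years
Price level: (1 + 0.0521)^4 = 1.22526
Real value = $10,650.00 / 1.22526 = $8,692.04

$8,692.04


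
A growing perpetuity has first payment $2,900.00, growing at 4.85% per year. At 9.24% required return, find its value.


Formula: PV = C / (r - g)
Spread: r - g = 0.0924 - 0.0485 = 0.0439
Substituting: PV = $2,900.00 / 0.0439
PV = $66,059.23

$66,059.23


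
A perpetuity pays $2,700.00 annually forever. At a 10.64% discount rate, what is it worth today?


Formula: PV = C / r
Substituting: PV = $2,700.00 / 0.1064
PV = $25,375.94

$25,375.94


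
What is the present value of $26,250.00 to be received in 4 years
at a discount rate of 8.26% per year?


Formula: PV = FV / (1 + r)^n
Substituting: PV = $26,250.00 / (1 + 0.0826)^4
Discount factor: (1.0826)^4 = 1.373637
PV = $26,250.00 / 1.373637 = $19,109.85

$19,109.85


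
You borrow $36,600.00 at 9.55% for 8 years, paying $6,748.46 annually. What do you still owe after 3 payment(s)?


Formula: Balance = PV*(1+r)^k - PMT*((1+r)^k - 1)/r
Growth: (1 + 0.0955)^3 = 1.314732
Accumulated factor: ((1+r)^k - 1)/r = 3.29562
Balance = $36,600.00 * 1.314732 - $6,748.46 * 3.29562
Balance = $25,878.82

$25,878.82


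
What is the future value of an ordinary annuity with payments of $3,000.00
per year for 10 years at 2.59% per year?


Formula: FV = PMT * ((1+r)^n - 1) / r
Growth factor: (1 + 0.0259)^10 = 1.291369
Numerator: 1.291369 - 1 = 0.291369
FV = $3,000.00 * 0.291369 / 0.0259 = $33,749.28

$33,749.28


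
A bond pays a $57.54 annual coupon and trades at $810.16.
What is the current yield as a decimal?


Formula: Current yield = annual coupon / price
Substituting: CY = $57.54 / $810.16
CY = 0.071023

0.071023


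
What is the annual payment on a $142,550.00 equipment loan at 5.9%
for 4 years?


Formula: PMT = PV * r / (1 - (1+r)^(-n))
Denominator: 1 - (1 + 0.059)^(-4) = 0.20491
Numerator: $142,550.00 * 0.059 = 8410.45
PMT = 8410.45 / 0.20491 = $41,044.56

$41,044.56


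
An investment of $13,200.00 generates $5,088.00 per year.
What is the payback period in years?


Formula: Payback = investment / annual cash flow
Substituting: Payback = $13,200.00 / $5,088.00
Payback = 2.5943 years

2.5943 years


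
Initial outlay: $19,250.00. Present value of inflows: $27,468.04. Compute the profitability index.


Formula: PI = PV(cash flows) / initial investment
Substituting: PI = $27,468.04 / $19,250.00
PI = 1.4269

1.4269


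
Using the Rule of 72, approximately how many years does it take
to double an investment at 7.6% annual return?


Formula: Years ≈ 72 / r
Substituting: Years ≈ 72 / 7.6
Years ≈ 9.5

9.5 years


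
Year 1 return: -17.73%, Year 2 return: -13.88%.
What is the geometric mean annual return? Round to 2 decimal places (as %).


Formula: Geometric mean = ((1+r1)*(1+r2))^(1/2) - 1
Product: (1 + -0.1773) * (1 + -0.1388) = 0.8227 * 0.8612 = 0.708509
Square root: 0.708509^0.5 = 0.84173
Geometric mean = 0.84173 - 1 = -0.15827
As percentage: -15.83%

-15.83%


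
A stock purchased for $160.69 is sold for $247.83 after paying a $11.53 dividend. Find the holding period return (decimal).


Formula: HPR = (P1 - P0 + D) / P0
Gain: $247.83 - $160.69 + $11.53 = $98.67
HPR = $98.67 / $160.69 = 0.614

0.614


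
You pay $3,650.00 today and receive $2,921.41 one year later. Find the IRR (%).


Formula: IRR = C1/C0 - 1
Substituting: IRR = $2,921.41 / $3,650.00 - 1
Ratio: 0.800386 - 1 = -0.199614
IRR = -19.9614%

-19.9614%


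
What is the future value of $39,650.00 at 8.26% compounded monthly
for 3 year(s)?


Formula: FV = P * (1 + r/m)^(m*t)
Period rate: r/m = 0.0826 / 12 = 0.006883
Total periods: m*t = 12 * 3 = 36
Growth factor: (1 + 0.006883)^36 = 1.280116
FV = $39,650.00 * 1.280116 = $50,756.62

$50,756.62


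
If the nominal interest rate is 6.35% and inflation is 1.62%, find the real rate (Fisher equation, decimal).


Formula: (1 + r_real) = (1 + r_nom) / (1 + inflation)
Substituting: (1 + r_real) = 1.0635 / 1.0162
(1 + r_real) = 1.046546
r_real = 1.046546 - 1 = 0.046546

0.046546


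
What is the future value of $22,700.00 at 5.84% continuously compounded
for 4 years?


Formula: FV = P * e^(r*t)
Exponent: r*t = 0.0584 * 4 = 0.2336
e^(0.2336) = 1.263139
FV = $22,700.00 * 1.263139 = $28,673.26

$28,673.26


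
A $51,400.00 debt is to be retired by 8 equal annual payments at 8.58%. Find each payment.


Formula: PMT = PV * r / (1 - (1+r)^(-n))
Denominator: 1 - (1 + 0.0858)^(-8) = 0.482392
Numerator: $51,400.00 * 0.0858 = 4410.12
PMT = 4410.12 / 0.482392 = $9,142.20

$9,142.20


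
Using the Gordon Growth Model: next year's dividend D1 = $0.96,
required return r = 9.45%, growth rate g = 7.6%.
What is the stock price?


Formula: P = D1 / (r - g)
Spread: r - g = 0.0945 - 0.076 = 0.0185
Substituting: P = $0.96 / 0.0185
P = $51.89

$51.89


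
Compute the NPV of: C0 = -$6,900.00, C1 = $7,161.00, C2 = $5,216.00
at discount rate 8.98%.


Formula: NPV = C0 + C1/(1+r) + C2/(1+r)^2
Discount C1: $7,161.00 / (1 + 0.0898) = $6,570.93
Discount C2: $5,216.00 / (1 + 0.0898)^2 = $4,391.81
NPV = -$6,900.00 + $6,570.93 + $4,391.81 = $4,062.74

$4,062.74


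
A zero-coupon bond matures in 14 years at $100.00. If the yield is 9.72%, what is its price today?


Formula: Price = FV / (1 + r)^n
Substituting: Price = $100.00 / (1 + 0.0972)^14
Discount factor: (1.0972)^14 = 3.664386
Price = $100.00 / 3.664386 = $27.29

$27.29


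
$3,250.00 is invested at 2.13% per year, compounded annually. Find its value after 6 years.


Formula: FV = P * (1 + r)^n
Substituting: FV = $3,250.00 * (1 + 0.0213)^6
Growth factor: (1.0213)^6 = 1.134802
FV = $3,250.00 * 1.134802 = $3,688.11

$3,688.11


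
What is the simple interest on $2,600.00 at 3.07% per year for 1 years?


Formula: I = P * r * t
Substituting: I = $2,600.00 * 0.0307 * 1
Step: I = $2,600.00 * 0.0307
I = $79.82

$79.82


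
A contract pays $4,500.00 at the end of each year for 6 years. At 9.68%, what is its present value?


Formula: PV = PMT * (1 - (1+r)^(-n)) / r
Discount factor: (1 + 0.0968)^(-6) = 0.574428
Bracket: 1 - 0.574428 = 0.425572
PV = $4,500.00 * 0.425572 / 0.0968 = $19,783.84

$19,783.84


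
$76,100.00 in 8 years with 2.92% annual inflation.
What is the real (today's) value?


Formula: Real value = nominal / (1 + inflation)^years
Price level: (1 + 0.0292)^8 = 1.25892
Real value = $76,100.00 / 1.25892 = $60,448.63

$60,448.63


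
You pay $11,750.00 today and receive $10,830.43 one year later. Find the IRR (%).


Formula: IRR = C1/C0 - 1
Substituting: IRR = $10,830.43 / $11,750.00 - 1
Ratio: 0.921739 - 1 = -0.078261
IRR = -7.8261%

-7.8261%


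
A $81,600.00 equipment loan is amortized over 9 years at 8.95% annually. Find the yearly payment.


Formula: PMT = PV * r / (1 - (1+r)^(-n))
Denominator: 1 - (1 + 0.0895)^(-9) = 0.537667
Numerator: $81,600.00 * 0.0895 = 7303.2
PMT = 7303.2 / 0.537667 = $13,583.13

$13,583.13


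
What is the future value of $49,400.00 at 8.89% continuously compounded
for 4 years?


Formula: FV = P * e^(r*t)
Exponent: r*t = 0.0889 * 4 = 0.3556
e^(0.3556) = 1.427037
FV = $49,400.00 * 1.427037 = $70,495.61

$70,495.61


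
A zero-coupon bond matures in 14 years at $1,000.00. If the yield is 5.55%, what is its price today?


Formula: Price = FV / (1 + r)^n
Substituting: Price = $1,000.00 / (1 + 0.0555)^14
Discount factor: (1.0555)^14 = 2.130175
Price = $1,000.00 / 2.130175 = $469.44

$469.44


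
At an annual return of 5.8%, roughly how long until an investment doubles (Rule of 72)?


Formula: Years ≈ 72 / r
Substituting: Years ≈ 72 / 5.8
Years ≈ 12.4

12.4 years


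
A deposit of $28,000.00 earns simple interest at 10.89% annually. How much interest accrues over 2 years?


Formula: I = P * r * t
Substituting: I = $28,000.00 * 0.1089 * 2
Step: I = $28,000.00 * 0.2178
I = $6,098.40

$6,098.40


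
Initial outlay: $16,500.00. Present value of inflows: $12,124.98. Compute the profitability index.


Formula: PI = PV(cash flows) / initial investment
Substituting: PI = $12,124.98 / $16,500.00
PI = 0.7348

0.7348


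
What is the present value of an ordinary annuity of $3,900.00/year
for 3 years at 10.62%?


Formula: PV = PMT * (1 - (1+r)^(-n)) / r
Discount factor: (1 + 0.1062)^(-3) = 0.738753
Bracket: 1 - 0.738753 = 0.261247
PV = $3,900.00 * 0.261247 / 0.1062 = $9,593.83

$9,593.83


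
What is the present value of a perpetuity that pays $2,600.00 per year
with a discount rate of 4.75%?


Formula: PV = C / r
Substituting: PV = $2,600.00 / 0.0475
PV = $54,736.84

$54,736.84


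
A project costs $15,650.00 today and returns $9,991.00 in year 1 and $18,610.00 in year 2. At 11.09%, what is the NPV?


Formula: NPV = C0 + C1/(1+r) + C2/(1+r)^2
Discount C1: $9,991.00 / (1 + 0.1109) = $8,993.61
Discount C2: $18,610.00 / (1 + 0.1109)^2 = $15,079.83
NPV = -$15,650.00 + $8,993.61 + $15,079.83 = $8,423.44

$8,423.44


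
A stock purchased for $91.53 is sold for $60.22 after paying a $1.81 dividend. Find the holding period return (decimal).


Formula: HPR = (P1 - P0 + D) / P0
Gain: $60.22 - $91.53 + $1.81 = -$29.50
HPR = -$29.50 / $91.53 = -0.3223

-0.3223
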